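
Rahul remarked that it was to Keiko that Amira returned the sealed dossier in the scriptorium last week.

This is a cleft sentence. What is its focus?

to Keiko

In an it-cleft "It was X that/who ...", the clefted constituent X is the focus; the that/who-clause expresses the presupposed open proposition.
Here the focus is "to Keiko". The backgrounded (presupposed) material includes "Amira", "the sealed dossier", "in the scriptorium" and "last week".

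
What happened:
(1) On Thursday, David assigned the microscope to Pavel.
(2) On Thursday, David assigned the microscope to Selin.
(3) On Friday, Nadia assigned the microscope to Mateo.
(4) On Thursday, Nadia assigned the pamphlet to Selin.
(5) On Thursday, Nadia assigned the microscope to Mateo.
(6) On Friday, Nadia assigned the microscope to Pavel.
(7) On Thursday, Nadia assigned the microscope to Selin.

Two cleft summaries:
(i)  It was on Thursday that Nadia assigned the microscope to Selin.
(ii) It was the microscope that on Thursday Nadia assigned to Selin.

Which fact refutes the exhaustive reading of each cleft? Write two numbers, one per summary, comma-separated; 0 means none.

0, 4

Summary (i) focuses "on Thursday" (the setting); background Nadia as agent and the microscope as thing and Selin as recipient. No fact matches that background with a different setting, so 0.
Summary (ii) focuses "the microscope" (the thing); background Nadia as agent and Selin as recipient and on Thursday as setting. Fact (4) matches that background with thing = the pamphlet — refutes (ii).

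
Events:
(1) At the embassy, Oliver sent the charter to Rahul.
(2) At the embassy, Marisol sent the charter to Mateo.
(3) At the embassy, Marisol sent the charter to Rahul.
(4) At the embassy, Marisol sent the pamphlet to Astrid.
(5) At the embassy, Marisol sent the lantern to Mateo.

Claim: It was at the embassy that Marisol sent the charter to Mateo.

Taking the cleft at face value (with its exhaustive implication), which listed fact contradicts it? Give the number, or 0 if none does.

0

Focus of the cleft: "at the embassy" (the setting). Presupposed background: same agent, thing, recipient (Marisol / the charter / Mateo).
The exhaustive reading says no other setting fits that background.
Every other fact differs from the presupposition on some backgrounded slot, so none challenges the exhaustivity.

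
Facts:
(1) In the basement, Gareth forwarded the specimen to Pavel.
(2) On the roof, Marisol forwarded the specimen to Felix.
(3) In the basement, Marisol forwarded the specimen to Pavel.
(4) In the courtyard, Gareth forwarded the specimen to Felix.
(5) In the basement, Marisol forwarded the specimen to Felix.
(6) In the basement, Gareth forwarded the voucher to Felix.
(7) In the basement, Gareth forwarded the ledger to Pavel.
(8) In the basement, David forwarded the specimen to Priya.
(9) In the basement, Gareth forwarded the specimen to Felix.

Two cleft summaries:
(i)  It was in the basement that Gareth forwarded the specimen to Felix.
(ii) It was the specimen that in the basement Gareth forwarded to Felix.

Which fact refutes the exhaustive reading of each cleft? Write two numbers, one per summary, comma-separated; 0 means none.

(i): focus "in the basement". Looking for agent = Gareth, thing = the specimen, recipient = Felix with some other setting — fact (4) has in the courtyard there. Refuted.
(ii): focus "the specimen". Looking for agent = Gareth, recipient = Felix, setting = in the basement with some other thing — fact (6) has the voucher there. Refuted.

4, 6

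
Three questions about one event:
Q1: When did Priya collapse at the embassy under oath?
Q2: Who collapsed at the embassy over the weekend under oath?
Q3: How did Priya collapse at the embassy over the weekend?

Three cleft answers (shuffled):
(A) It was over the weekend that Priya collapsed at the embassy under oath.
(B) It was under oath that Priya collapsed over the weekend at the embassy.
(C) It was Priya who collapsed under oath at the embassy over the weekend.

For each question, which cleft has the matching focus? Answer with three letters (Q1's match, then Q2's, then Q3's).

Q1 asks about the time; cleft (A) focuses "over the weekend", which is the time — so Q1 → A.
Q2 asks about the subject (agent); cleft (C) focuses "Priya", which is the subject (agent) — so Q2 → C.
Q3 asks about the manner; cleft (B) focuses "under oath", which is the manner — so Q3 → B.
Mapping: Q1→A, Q2→C, Q3→B.

ACB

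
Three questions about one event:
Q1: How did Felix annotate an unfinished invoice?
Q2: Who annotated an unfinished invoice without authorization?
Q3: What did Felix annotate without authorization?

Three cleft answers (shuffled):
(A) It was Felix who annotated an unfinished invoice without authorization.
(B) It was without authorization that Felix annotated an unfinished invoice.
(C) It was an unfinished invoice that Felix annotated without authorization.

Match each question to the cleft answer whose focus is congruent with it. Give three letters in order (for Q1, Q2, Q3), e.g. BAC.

BAC

Q1 asks about the manner; cleft (B) focuses "without authorization", which is the manner — so Q1 → B.
Q2 asks about the subject (agent); cleft (A) focuses "Felix", which is the subject (agent) — so Q2 → A.
Q3 asks about the direct object; cleft (C) focuses "an unfinished invoice", which is the direct object — so Q3 → C.
Mapping: Q1→B, Q2→A, Q3→C.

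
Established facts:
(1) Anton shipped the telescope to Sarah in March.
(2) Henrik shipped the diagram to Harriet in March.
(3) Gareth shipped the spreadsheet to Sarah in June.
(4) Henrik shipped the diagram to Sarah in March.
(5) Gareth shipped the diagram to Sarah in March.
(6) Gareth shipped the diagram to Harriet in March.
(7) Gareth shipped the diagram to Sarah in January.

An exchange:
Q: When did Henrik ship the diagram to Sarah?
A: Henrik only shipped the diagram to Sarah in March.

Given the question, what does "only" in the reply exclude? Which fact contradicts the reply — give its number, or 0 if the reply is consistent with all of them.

0

The question "When did ...?" targets the setting, so in the reply the focus falls on "in March".
"Only" then excludes alternative settings while the background — same agent, thing, recipient (Henrik / the diagram / Sarah) — is held fixed.
No listed fact shares that background with another setting. Nothing contradicts the reply.
(Fact (2) would refute a reading with focus on the recipient — but that is not what the question asks.)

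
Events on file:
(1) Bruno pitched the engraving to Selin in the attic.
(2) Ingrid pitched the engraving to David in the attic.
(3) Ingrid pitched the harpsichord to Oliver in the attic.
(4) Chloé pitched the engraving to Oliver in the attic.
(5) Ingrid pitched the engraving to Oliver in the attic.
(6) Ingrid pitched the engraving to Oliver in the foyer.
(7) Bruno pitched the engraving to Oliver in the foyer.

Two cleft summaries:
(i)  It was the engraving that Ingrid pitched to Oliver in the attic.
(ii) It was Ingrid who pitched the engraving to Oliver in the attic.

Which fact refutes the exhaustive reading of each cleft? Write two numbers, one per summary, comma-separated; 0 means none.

3, 4

(i): focus "the engraving". Looking for same agent, recipient, setting (Ingrid / Oliver / in the attic) with some other thing — fact (3) has the harpsichord there. Refuted.
(ii): focus "Ingrid". Looking for same thing, recipient, setting (the engraving / Oliver / in the attic) with some other agent — fact (4) has Chloé there. Refuted.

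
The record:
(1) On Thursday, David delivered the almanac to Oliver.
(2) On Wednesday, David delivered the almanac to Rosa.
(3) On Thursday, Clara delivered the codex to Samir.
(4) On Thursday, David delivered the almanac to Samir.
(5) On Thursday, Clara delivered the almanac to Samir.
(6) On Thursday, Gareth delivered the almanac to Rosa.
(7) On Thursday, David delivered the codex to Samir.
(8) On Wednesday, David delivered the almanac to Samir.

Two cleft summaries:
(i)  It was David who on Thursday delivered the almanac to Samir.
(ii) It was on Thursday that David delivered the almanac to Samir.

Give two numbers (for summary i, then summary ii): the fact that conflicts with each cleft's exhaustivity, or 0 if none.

Summary (i) focuses "David" (the agent); background the almanac as thing and Samir as recipient and on Thursday as setting. Fact (5) matches that background with agent = Clara — refutes (i).
Summary (ii) focuses "on Thursday" (the setting); background David as agent and the almanac as thing and Samir as recipient. Fact (8) matches that background with setting = on Wednesday — refutes (ii).

5, 8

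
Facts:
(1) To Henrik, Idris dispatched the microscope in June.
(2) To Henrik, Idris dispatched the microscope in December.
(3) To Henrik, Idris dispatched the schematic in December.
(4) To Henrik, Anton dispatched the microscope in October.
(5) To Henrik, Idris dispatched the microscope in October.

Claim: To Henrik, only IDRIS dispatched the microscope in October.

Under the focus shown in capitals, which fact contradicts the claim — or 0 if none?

4

The capitals mark "Idris" as focus. So "only" rules out other agents, with the rest (same thing, recipient, setting (the microscope / Henrik / in October)) as background.
Fact (4) shares the background but differs in agent (Anton) — a counterexample.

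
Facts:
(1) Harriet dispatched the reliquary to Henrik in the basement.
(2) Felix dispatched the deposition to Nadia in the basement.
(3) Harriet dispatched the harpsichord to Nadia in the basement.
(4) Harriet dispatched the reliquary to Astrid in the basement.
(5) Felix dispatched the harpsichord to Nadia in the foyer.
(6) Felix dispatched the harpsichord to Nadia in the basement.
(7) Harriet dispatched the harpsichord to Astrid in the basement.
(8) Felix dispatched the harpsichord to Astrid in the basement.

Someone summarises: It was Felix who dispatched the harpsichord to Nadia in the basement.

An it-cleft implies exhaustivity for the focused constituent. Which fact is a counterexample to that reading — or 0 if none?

3

The cleft puts "Felix" in focus and presupposes the open proposition with the harpsichord as thing and Nadia as recipient and in the basement as setting.
The exhaustive reading says no other agent fits that background.
Fact (3) shares the background but with agent = Harriet; exhaustivity is violated.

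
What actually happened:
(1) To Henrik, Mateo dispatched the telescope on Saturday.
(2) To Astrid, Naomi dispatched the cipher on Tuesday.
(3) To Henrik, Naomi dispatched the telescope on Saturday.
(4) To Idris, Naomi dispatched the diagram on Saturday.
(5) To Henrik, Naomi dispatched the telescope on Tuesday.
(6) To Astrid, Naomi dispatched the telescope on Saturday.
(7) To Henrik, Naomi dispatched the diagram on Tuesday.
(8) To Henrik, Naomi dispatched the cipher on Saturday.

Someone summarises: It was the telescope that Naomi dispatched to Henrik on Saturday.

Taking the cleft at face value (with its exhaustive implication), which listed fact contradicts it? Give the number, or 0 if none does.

The cleft puts "the telescope" in focus and presupposes the open proposition with Naomi as agent and Henrik as recipient and on Saturday as setting.
Exhaustivity: the telescope is the only thing satisfying that background.
Fact (8) shares the background but with thing = the cipher; exhaustivity is violated.

8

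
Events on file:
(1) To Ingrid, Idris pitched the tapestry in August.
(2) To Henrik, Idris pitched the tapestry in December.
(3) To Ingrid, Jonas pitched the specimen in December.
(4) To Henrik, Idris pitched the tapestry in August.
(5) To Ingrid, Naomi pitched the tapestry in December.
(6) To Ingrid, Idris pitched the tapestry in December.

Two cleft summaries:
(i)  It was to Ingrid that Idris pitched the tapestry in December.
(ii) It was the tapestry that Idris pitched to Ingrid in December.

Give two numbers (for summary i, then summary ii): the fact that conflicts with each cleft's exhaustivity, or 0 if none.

Summary (i) focuses "Ingrid" (the recipient); background same agent, thing, setting (Idris / the tapestry / in December). Fact (2) matches that background with recipient = Henrik — refutes (i).
Summary (ii) focuses "the tapestry" (the thing); background same agent, recipient, setting (Idris / Ingrid / in December). No fact matches that background with a different thing, so 0.

2, 0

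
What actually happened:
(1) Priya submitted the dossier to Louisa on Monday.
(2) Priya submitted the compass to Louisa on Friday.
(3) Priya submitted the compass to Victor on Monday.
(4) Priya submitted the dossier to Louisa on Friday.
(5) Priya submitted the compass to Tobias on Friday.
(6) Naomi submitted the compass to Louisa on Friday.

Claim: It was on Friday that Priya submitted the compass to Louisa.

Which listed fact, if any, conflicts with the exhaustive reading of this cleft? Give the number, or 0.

The cleft puts "on Friday" in focus and presupposes the open proposition with Priya as agent and the compass as thing and Louisa as recipient.
The exhaustive reading says no other setting fits that background.
No listed fact matches the background with a different setting. Exhaustivity holds.

0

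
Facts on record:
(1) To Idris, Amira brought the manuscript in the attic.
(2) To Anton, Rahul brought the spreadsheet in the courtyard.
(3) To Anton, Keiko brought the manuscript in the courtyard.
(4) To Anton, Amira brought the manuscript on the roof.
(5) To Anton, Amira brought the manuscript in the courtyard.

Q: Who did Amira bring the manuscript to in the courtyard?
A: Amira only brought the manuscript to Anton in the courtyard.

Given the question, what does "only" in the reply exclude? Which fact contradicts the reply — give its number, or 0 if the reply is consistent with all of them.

The question "Who did ... to ...?" targets the recipient, so in the reply the focus falls on "Anton".
So "only" ranges over recipients; the rest (Amira as agent and the manuscript as thing and in the courtyard as setting) is presupposed.
No fact keeps Amira as agent and the manuscript as thing and in the courtyard as setting while changing the recipient; every other fact differs on something backgrounded. The reply stands.
(Fact (4) would refute a reading with focus on the setting — but that is not what the question asks.)

0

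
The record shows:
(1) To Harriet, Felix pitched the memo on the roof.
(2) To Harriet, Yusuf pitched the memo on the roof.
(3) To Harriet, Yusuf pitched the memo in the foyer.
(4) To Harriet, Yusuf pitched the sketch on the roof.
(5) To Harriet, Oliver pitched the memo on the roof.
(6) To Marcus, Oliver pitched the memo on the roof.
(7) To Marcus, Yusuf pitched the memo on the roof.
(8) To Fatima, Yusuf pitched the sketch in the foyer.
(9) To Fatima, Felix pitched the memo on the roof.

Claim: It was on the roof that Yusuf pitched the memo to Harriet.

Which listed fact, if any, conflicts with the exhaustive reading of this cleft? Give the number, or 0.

Focus of the cleft: "on the roof" (the setting). Presupposed background: Yusuf as agent and the memo as thing and Harriet as recipient.
The exhaustive reading says no other setting fits that background.
Fact (3) shares the background but with setting = in the foyer; exhaustivity is violated.

3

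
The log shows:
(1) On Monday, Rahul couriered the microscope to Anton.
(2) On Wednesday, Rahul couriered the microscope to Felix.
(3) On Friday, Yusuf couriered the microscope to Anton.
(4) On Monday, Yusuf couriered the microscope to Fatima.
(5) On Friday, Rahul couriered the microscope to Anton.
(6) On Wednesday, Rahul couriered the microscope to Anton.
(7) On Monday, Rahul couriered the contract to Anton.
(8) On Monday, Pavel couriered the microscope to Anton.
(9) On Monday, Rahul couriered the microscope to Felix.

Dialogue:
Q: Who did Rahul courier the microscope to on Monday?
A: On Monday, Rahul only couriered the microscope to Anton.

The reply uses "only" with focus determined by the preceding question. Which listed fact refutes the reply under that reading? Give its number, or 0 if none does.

9

The question "Who did ... to ...?" targets the recipient, so in the reply the focus falls on "Anton".
"Only" then excludes alternative recipients while the background — agent = Rahul, thing = the microscope, setting = on Monday — is held fixed.
Fact (9) keeps agent = Rahul, thing = the microscope, setting = on Monday but has recipient = Felix; that refutes the reply.
(Fact (7) would refute a reading with focus on the thing — but that is not what the question asks.)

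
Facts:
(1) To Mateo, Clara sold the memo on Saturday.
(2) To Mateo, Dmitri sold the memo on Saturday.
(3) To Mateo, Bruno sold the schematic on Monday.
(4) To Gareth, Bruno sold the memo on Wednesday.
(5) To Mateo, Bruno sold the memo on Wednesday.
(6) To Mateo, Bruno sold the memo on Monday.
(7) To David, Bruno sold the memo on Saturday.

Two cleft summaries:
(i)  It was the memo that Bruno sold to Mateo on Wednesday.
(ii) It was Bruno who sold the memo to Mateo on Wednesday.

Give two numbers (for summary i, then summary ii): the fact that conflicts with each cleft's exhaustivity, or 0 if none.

Summary (i) focuses "the memo" (the thing); background same agent, recipient, setting (Bruno / Mateo / on Wednesday). No fact matches that background with a different thing, so 0.
Summary (ii) focuses "Bruno" (the agent); background same thing, recipient, setting (the memo / Mateo / on Wednesday). No fact matches that background with a different agent, so 0.

0, 0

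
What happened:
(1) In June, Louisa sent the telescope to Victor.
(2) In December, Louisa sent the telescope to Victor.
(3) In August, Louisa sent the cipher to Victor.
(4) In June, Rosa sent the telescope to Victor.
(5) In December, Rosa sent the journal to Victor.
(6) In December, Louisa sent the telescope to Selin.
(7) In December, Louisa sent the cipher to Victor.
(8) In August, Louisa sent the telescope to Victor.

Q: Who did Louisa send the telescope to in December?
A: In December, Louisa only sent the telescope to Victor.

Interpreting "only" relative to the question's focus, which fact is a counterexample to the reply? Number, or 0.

The question "Who did ... to ...?" targets the recipient, so in the reply the focus falls on "Victor".
"Only" then excludes alternative recipients while the background — same agent, thing, setting (Louisa / the telescope / in December) — is held fixed.
Fact (6) keeps same agent, thing, setting (Louisa / the telescope / in December) but has recipient = Selin; that refutes the reply.
(Fact (1) would refute a reading with focus on the setting — but that is not what the question asks.)

6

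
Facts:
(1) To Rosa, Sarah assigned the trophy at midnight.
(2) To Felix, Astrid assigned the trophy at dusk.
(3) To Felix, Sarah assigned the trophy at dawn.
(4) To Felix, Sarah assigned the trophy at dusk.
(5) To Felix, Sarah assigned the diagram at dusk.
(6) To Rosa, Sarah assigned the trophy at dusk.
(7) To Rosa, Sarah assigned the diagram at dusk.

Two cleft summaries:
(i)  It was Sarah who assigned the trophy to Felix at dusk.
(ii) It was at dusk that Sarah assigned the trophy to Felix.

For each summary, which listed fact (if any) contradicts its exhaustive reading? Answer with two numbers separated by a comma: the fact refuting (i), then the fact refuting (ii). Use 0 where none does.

2, 3

(i): focus "Sarah". Looking for the trophy as thing and Felix as recipient and at dusk as setting with some other agent — fact (2) has Astrid there. Refuted.
(ii): focus "at dusk". Looking for Sarah as agent and the trophy as thing and Felix as recipient with some other setting — fact (3) has at dawn there. Refuted.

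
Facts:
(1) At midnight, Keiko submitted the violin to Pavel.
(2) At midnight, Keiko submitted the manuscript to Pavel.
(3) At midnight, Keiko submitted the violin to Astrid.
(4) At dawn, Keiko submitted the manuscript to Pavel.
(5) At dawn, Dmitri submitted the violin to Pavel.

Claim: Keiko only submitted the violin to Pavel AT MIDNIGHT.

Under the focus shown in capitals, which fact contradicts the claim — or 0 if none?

0

Focus (in capitals) is "at midnight" — the setting. "Only" excludes alternative settings while holding fixed same agent, thing, recipient (Keiko / the violin / Pavel).
Every other fact changes something in the background, not just the setting. Nothing refutes the claim.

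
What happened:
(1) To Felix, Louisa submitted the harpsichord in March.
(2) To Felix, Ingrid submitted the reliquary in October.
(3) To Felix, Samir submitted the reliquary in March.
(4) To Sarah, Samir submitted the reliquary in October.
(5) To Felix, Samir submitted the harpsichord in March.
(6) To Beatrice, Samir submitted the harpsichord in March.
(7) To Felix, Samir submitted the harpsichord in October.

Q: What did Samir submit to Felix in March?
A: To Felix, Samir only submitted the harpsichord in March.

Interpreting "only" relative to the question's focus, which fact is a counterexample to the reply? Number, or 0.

The question "What did ...?" targets the thing, so in the reply the focus falls on "the harpsichord".
"Only" then excludes alternative things while the background — agent = Samir, recipient = Felix, setting = in March — is held fixed.
Fact (3) keeps agent = Samir, recipient = Felix, setting = in March but has thing = the reliquary; that refutes the reply.
(Fact (7) would refute a reading with focus on the setting — but that is not what the question asks.)

3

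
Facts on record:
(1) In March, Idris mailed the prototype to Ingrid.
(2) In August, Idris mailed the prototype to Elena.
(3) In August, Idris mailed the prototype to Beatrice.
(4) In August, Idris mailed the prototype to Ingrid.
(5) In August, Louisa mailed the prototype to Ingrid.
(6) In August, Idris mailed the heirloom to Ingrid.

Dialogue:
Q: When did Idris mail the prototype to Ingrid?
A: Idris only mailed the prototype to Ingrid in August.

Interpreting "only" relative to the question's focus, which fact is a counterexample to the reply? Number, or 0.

1

The question "When did ...?" targets the setting, so in the reply the focus falls on "in August".
"Only" then excludes alternative settings while the background — agent = Idris, thing = the prototype, recipient = Ingrid — is held fixed.
Fact (1) keeps agent = Idris, thing = the prototype, recipient = Ingrid but has setting = in March; that refutes the reply.
(Fact (6) would refute a reading with focus on the thing — but that is not what the question asks.)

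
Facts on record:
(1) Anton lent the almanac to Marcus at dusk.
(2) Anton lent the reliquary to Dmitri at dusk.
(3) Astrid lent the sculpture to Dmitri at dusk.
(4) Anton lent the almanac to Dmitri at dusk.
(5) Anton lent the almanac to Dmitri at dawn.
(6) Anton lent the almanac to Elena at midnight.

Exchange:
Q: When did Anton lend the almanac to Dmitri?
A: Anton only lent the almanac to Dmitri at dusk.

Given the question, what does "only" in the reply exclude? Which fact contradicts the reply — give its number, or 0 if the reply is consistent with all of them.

Answering "When did ...?" puts focus on the setting — here, "at dusk".
"Only" then excludes alternative settings while the background — same agent, thing, recipient (Anton / the almanac / Dmitri) — is held fixed.
Fact (5) shares the background with a different setting (at dawn) — counterexample.
(Fact (1) would refute a reading with focus on the recipient — but that is not what the question asks.)

5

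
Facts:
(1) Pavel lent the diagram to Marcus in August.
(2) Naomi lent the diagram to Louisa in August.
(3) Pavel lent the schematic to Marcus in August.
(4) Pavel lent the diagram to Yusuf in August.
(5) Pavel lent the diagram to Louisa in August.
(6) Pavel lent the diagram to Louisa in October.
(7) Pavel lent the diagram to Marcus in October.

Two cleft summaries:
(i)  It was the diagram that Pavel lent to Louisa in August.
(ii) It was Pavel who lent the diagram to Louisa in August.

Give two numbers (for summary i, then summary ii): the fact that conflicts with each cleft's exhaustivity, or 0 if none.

0, 2

(i): focus "the diagram". No fact shares agent = Pavel, recipient = Louisa, setting = in August with a different thing. 0.
(ii): focus "Pavel". Looking for thing = the diagram, recipient = Louisa, setting = in August with some other agent — fact (2) has Naomi there. Refuted.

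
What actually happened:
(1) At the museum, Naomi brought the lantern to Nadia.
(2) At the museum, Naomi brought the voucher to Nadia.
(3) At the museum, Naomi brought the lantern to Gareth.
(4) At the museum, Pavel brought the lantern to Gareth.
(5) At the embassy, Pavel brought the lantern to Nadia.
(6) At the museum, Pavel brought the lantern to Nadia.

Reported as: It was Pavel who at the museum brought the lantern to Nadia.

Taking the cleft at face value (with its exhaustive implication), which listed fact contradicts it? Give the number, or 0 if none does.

1

The cleft puts "Pavel" in focus and presupposes the open proposition with thing = the lantern, recipient = Nadia, setting = at the museum.
Exhaustivity: Pavel is the only agent satisfying that background.
But fact (1) also has thing = the lantern, recipient = Nadia, setting = at the museum, with agent = Naomi — so the exhaustive reading fails.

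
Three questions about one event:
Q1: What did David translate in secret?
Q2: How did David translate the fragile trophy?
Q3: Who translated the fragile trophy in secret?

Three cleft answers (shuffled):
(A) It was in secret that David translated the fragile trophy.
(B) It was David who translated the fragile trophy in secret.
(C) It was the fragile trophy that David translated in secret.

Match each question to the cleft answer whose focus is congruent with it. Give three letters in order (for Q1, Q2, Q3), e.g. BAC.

Q1 asks about the direct object; cleft (C) focuses "the fragile trophy", which is the direct object — so Q1 → C.
Q2 asks about the manner; cleft (A) focuses "in secret", which is the manner — so Q2 → A.
Q3 asks about the subject (agent); cleft (B) focuses "David", which is the subject (agent) — so Q3 → B.
Mapping: Q1→C, Q2→A, Q3→B.

CAB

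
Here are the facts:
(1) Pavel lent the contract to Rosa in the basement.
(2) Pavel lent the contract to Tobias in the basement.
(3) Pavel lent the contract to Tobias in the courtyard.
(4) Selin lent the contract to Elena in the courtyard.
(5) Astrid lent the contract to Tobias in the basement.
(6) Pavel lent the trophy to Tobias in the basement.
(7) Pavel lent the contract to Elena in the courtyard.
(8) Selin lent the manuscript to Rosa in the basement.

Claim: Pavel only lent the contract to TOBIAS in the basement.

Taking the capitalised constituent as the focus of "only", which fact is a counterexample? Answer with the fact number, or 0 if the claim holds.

1

Focus (in capitals) is "Tobias" — the recipient. "Only" excludes alternative recipients while holding fixed same agent, thing, setting (Pavel / the contract / in the basement).
Fact (1) shares the background but differs in recipient (Rosa) — a counterexample.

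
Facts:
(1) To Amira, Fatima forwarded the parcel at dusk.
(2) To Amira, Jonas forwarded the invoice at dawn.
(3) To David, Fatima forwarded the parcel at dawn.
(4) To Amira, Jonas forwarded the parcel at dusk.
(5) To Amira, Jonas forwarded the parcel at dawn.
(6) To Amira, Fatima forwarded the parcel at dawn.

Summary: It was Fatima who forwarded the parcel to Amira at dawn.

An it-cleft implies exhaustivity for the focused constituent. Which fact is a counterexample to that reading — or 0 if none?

Focus of the cleft: "Fatima" (the agent). Presupposed background: thing = the parcel, recipient = Amira, setting = at dawn.
The exhaustive reading says no other agent fits that background.
But fact (5) also has thing = the parcel, recipient = Amira, setting = at dawn, with agent = Jonas — so the exhaustive reading fails.

5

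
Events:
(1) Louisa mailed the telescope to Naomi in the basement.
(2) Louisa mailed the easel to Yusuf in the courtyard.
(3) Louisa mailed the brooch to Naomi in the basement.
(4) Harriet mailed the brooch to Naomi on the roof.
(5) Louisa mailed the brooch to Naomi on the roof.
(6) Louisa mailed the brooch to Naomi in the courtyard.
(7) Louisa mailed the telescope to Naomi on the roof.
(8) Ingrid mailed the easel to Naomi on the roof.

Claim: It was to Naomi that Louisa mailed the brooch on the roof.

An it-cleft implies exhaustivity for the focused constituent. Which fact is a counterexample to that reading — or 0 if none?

0

The cleft puts "Naomi" in focus and presupposes the open proposition with same agent, thing, setting (Louisa / the brooch / on the roof).
Exhaustivity: Naomi is the only recipient satisfying that background.
No listed fact matches the background with a different recipient. Exhaustivity holds.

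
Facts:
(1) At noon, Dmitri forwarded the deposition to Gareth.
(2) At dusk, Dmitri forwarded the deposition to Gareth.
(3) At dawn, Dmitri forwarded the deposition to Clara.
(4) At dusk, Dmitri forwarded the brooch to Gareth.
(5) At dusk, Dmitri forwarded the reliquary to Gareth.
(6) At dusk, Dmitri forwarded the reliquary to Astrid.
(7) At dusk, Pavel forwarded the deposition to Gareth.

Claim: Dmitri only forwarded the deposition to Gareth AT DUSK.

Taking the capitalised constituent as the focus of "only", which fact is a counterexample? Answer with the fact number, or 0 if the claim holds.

1

The capitals mark "at dusk" as focus. So "only" rules out other settings, with the rest (same agent, thing, recipient (Dmitri / the deposition / Gareth)) as background.
Fact (1) matches on same agent, thing, recipient (Dmitri / the deposition / Gareth), but has setting = at noon instead. That refutes the claim.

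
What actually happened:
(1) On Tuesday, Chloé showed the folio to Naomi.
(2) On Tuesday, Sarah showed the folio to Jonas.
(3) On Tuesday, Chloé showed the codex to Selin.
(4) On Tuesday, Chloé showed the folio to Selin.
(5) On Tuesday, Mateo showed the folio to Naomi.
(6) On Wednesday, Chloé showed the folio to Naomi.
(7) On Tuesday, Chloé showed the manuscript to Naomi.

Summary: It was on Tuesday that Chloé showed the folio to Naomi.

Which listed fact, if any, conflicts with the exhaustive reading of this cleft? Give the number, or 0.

The cleft puts "on Tuesday" in focus and presupposes the open proposition with agent = Chloé, thing = the folio, recipient = Naomi.
Exhaustivity: on Tuesday is the only setting satisfying that background.
But fact (6) also has agent = Chloé, thing = the folio, recipient = Naomi, with setting = on Wednesday — so the exhaustive reading fails.

6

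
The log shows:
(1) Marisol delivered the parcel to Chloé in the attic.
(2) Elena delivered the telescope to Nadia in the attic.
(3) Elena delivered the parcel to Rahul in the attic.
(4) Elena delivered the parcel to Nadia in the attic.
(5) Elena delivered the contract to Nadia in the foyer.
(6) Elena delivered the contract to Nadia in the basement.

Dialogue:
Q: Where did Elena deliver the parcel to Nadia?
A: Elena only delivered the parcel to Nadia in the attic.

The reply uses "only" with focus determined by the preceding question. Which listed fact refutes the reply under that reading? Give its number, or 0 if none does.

0

Answering "Where did ...?" puts focus on the setting — here, "in the attic".
"Only" then excludes alternative settings while the background — agent = Elena, thing = the parcel, recipient = Nadia — is held fixed.
No fact keeps agent = Elena, thing = the parcel, recipient = Nadia while changing the setting; every other fact differs on something backgrounded. The reply stands.
(Fact (3) would refute a reading with focus on the recipient — but that is not what the question asks.)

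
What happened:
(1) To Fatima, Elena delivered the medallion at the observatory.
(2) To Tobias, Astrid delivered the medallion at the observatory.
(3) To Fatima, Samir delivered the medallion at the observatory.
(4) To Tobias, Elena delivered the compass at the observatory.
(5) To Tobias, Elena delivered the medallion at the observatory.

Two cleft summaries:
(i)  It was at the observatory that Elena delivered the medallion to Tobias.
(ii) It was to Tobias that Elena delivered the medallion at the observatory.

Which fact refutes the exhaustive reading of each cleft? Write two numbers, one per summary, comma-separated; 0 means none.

0, 1

Summary (i) focuses "at the observatory" (the setting); background same agent, thing, recipient (Elena / the medallion / Tobias). No fact matches that background with a different setting, so 0.
Summary (ii) focuses "Tobias" (the recipient); background same agent, thing, setting (Elena / the medallion / at the observatory). Fact (1) matches that background with recipient = Fatima — refutes (ii).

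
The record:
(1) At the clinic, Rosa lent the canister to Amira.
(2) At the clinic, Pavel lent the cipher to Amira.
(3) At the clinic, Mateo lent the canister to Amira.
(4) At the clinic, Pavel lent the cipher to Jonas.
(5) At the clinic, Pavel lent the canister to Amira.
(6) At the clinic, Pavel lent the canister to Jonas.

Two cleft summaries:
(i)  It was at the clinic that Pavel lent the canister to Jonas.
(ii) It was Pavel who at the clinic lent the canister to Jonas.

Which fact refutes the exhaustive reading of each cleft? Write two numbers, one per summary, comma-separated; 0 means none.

0, 0

(i): focus "at the clinic". No fact shares Pavel as agent and the canister as thing and Jonas as recipient with a different setting. 0.
(ii): focus "Pavel". No fact shares the canister as thing and Jonas as recipient and at the clinic as setting with a different agent. 0.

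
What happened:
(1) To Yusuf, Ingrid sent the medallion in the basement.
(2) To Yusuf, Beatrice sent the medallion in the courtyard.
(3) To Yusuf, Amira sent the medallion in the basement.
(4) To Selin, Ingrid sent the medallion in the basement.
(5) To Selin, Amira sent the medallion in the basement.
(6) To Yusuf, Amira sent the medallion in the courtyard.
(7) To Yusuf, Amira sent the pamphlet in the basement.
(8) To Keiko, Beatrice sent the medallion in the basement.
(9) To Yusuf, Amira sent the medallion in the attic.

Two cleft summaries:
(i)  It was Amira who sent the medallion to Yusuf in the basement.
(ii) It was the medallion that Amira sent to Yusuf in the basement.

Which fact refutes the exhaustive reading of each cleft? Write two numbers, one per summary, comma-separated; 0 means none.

1, 7

(i): focus "Amira". Looking for thing = the medallion, recipient = Yusuf, setting = in the basement with some other agent — fact (1) has Ingrid there. Refuted.
(ii): focus "the medallion". Looking for agent = Amira, recipient = Yusuf, setting = in the basement with some other thing — fact (7) has the pamphlet there. Refuted.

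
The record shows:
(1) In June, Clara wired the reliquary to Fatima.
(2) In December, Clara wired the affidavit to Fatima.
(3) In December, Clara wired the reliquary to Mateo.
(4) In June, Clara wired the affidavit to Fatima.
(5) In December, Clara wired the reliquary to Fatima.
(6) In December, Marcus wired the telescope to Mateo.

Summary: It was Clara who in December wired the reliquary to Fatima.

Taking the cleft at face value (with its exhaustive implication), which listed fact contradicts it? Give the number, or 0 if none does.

0

Focus of the cleft: "Clara" (the agent). Presupposed background: the reliquary as thing and Fatima as recipient and in December as setting.
The exhaustive reading says no other agent fits that background.
Every other fact differs from the presupposition on some backgrounded slot, so none challenges the exhaustivity.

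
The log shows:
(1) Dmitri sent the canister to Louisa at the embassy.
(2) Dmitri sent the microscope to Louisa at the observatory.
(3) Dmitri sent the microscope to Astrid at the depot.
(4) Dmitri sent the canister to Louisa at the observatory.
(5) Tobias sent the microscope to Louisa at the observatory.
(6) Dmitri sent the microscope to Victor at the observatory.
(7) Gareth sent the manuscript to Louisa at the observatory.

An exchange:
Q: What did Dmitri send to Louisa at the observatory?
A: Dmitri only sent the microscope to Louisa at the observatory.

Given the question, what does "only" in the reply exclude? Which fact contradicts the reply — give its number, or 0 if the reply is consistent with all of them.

4

The question "What did ...?" targets the thing, so in the reply the focus falls on "the microscope".
"Only" then excludes alternative things while the background — Dmitri as agent and Louisa as recipient and at the observatory as setting — is held fixed.
Fact (4) shares the background with a different thing (the canister) — counterexample.
(Fact (6) would refute a reading with focus on the recipient — but that is not what the question asks.)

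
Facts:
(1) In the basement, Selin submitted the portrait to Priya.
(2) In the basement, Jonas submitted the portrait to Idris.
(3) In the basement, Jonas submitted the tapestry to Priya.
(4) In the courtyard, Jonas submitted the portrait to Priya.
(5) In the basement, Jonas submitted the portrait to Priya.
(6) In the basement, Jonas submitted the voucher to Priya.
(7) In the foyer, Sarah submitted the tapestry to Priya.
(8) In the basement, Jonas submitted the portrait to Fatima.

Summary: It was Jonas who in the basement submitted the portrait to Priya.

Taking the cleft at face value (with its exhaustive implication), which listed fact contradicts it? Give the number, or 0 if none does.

Focus of the cleft: "Jonas" (the agent). Presupposed background: the portrait as thing and Priya as recipient and in the basement as setting.
The exhaustive reading says no other agent fits that background.
But fact (1) also has the portrait as thing and Priya as recipient and in the basement as setting, with agent = Selin — so the exhaustive reading fails.

1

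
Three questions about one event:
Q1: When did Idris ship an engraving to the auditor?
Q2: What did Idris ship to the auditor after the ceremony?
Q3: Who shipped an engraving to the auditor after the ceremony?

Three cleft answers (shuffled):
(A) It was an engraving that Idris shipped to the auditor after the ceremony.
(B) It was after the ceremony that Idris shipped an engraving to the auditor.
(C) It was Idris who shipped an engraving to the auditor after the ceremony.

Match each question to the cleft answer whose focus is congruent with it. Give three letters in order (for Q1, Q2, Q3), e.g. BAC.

Q1 asks about the time; cleft (B) focuses "after the ceremony", which is the time — so Q1 → B.
Q2 asks about the direct object; cleft (A) focuses "an engraving", which is the direct object — so Q2 → A.
Q3 asks about the subject (agent); cleft (C) focuses "Idris", which is the subject (agent) — so Q3 → C.
Mapping: Q1→B, Q2→A, Q3→C.

BAC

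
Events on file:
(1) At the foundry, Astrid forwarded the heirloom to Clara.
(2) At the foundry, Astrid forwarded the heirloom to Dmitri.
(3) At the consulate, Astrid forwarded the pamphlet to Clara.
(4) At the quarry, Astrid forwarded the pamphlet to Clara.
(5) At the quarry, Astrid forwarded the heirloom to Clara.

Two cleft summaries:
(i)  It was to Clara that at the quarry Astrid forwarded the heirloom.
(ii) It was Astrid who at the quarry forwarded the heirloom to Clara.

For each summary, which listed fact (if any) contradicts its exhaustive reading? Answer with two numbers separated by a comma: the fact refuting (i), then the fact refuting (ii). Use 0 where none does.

(i): focus "Clara". No fact shares Astrid as agent and the heirloom as thing and at the quarry as setting with a different recipient. 0.
(ii): focus "Astrid". No fact shares the heirloom as thing and Clara as recipient and at the quarry as setting with a different agent. 0.

0, 0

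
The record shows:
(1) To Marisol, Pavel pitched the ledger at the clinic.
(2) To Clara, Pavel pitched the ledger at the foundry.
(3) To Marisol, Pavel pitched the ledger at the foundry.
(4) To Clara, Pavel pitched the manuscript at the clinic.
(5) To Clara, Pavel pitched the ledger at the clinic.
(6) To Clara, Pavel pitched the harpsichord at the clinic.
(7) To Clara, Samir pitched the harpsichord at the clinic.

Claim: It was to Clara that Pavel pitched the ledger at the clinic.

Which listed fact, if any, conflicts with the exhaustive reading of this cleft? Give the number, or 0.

1

The cleft puts "Clara" in focus and presupposes the open proposition with same agent, thing, setting (Pavel / the ledger / at the clinic).
The exhaustive reading says no other recipient fits that background.
But fact (1) also has same agent, thing, setting (Pavel / the ledger / at the clinic), with recipient = Marisol — so the exhaustive reading fails.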